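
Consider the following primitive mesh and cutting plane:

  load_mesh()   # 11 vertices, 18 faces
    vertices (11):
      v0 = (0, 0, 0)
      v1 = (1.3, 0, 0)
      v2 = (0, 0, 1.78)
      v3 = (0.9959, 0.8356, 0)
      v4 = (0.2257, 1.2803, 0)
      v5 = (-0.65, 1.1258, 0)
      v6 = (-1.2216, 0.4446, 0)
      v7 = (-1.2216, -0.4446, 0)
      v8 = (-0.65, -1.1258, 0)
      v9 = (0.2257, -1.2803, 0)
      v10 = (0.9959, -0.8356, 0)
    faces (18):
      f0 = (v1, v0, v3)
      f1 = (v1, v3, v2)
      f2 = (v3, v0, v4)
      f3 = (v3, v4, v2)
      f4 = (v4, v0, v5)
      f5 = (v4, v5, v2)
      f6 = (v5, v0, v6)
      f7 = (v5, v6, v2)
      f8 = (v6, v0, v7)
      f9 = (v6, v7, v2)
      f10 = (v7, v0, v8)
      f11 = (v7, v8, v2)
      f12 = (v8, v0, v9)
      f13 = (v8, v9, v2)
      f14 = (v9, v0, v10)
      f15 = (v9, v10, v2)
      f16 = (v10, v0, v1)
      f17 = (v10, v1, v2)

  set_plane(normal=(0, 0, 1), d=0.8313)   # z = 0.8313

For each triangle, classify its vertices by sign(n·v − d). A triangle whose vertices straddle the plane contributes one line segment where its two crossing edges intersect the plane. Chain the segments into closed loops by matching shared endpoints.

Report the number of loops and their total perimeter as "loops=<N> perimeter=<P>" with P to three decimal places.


loops=1 perimeter=4.266

Straddling triangles (9 of 18):
  (v1,v3,v2) [--+] → (0.530792, 0.445356, 0.8313)–(0.692871, 0, 0.8313)  len=0.4739
  (v3,v4,v2) [--+] → (0.120293, 0.682371, 0.8313)–(0.530792, 0.445356, 0.8313)  len=0.4740
  (v4,v5,v2) [--+] → (-0.346435, 0.600026, 0.8313)–(0.120293, 0.682371, 0.8313)  len=0.4739
  (v5,v6,v2) [--+] → (-0.651085, 0.236962, 0.8313)–(-0.346435, 0.600026, 0.8313)  len=0.4739
  (v6,v7,v2) [--+] → (-0.651085, -0.236962, 0.8313)–(-0.651085, 0.236962, 0.8313)  len=0.4739
  (v7,v8,v2) [--+] → (-0.346435, -0.600026, 0.8313)–(-0.651085, -0.236962, 0.8313)  len=0.4739
  (v8,v9,v2) [--+] → (0.120293, -0.682371, 0.8313)–(-0.346435, -0.600026, 0.8313)  len=0.4739
  (v9,v10,v2) [--+] → (0.530792, -0.445356, 0.8313)–(0.120293, -0.682371, 0.8313)  len=0.4740
  (v10,v1,v2) [--+] → (0.692871, 0, 0.8313)–(0.530792, -0.445356, 0.8313)  len=0.4739

Chained into 1 loop(s):
  loop 1: 9 segments, perimeter = 4.2656
Total perimeter = 4.266


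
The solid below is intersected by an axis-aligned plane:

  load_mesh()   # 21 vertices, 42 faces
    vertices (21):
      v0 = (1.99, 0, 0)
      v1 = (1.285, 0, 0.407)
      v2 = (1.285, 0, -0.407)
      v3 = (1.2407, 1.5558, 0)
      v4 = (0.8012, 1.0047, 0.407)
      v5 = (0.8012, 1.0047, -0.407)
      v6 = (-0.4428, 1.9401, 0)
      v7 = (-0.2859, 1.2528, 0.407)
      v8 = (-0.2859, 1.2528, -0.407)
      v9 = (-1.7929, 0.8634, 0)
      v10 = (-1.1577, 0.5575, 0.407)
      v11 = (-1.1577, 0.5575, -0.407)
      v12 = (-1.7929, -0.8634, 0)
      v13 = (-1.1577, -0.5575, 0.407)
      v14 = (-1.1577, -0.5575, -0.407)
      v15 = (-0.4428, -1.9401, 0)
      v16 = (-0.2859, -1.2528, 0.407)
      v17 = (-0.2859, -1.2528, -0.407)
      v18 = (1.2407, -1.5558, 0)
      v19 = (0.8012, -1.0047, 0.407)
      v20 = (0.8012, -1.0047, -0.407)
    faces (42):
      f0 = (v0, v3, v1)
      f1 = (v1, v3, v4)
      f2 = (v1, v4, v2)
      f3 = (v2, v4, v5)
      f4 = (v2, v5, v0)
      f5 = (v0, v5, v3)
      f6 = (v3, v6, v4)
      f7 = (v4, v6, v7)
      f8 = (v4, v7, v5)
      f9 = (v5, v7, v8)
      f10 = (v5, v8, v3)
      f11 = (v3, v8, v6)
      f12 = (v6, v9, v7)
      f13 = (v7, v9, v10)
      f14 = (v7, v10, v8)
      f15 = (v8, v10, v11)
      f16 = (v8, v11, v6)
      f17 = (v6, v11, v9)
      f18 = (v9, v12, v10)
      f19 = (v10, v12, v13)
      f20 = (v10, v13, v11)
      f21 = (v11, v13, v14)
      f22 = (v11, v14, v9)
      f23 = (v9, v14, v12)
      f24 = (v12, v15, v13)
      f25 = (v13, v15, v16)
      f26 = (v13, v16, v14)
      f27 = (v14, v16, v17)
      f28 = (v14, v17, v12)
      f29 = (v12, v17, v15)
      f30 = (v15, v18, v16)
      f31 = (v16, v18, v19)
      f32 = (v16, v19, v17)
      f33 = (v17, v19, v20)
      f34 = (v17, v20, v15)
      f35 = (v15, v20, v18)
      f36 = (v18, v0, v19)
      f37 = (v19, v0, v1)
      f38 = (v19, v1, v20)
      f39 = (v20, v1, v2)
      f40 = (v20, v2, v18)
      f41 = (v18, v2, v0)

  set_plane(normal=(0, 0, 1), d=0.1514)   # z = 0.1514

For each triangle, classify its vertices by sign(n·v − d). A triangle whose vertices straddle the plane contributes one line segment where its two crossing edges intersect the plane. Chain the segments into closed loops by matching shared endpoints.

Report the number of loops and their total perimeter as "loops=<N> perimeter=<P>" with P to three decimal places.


Straddling triangles (28 of 42):
  (v0,v3,v1) [--+] → (1.25718, 0.977058, 0.1514)–(1.72775, 0, 0.1514)  len=1.0845
  (v1,v3,v4) [+-+] → (1.25718, 0.977058, 0.1514)–(1.07721, 1.3508, 0.1514)  len=0.4148
  (v1,v4,v2) [++-] → (0.953116, 0.689219, 0.1514)–(1.285, 0, 0.1514)  len=0.7650
  (v2,v4,v5) [-+-] → (0.953116, 0.689219, 0.1514)–(0.8012, 1.0047, 0.1514)  len=0.3502
  (v3,v6,v4) [--+] → (0.0199558, 1.59214, 0.1514)–(1.07721, 1.3508, 0.1514)  len=1.0845
  (v4,v6,v7) [+-+] → (0.0199558, 1.59214, 0.1514)–(-0.384435, 1.68443, 0.1514)  len=0.4148
  (v4,v7,v5) [++-] → (0.0554547, 1.1749, 0.1514)–(0.8012, 1.0047, 0.1514)  len=0.7649
  (v5,v7,v8) [-+-] → (0.0554547, 1.1749, 0.1514)–(-0.2859, 1.2528, 0.1514)  len=0.3501
  (v6,v9,v7) [--+] → (-1.23231, 1.00825, 0.1514)–(-0.384435, 1.68443, 0.1514)  len=1.0845
  (v7,v9,v10) [+-+] → (-1.23231, 1.00825, 0.1514)–(-1.55661, 0.749608, 0.1514)  len=0.4148
  (v7,v10,v8) [++-] → (-0.883951, 0.775828, 0.1514)–(-0.2859, 1.2528, 0.1514)  len=0.7650
  (v8,v10,v11) [-+-] → (-0.883951, 0.775828, 0.1514)–(-1.1577, 0.5575, 0.1514)  len=0.3502
  (v9,v12,v10) [--+] → (-1.55661, -0.334839, 0.1514)–(-1.55661, 0.749608, 0.1514)  len=1.0844
  (v10,v12,v13) [+-+] → (-1.55661, -0.334839, 0.1514)–(-1.55661, -0.749608, 0.1514)  len=0.4148
  (v10,v13,v11) [++-] → (-1.1577, -0.207385, 0.1514)–(-1.1577, 0.5575, 0.1514)  len=0.7649
  (v11,v13,v14) [-+-] → (-1.1577, -0.207385, 0.1514)–(-1.1577, -0.5575, 0.1514)  len=0.3501
  (v12,v15,v13) [--+] → (-0.708736, -1.42579, 0.1514)–(-1.55661, -0.749608, 0.1514)  len=1.0845
  (v13,v15,v16) [+-+] → (-0.708736, -1.42579, 0.1514)–(-0.384435, -1.68443, 0.1514)  len=0.4148
  (v13,v16,v14) [++-] → (-0.559649, -1.03447, 0.1514)–(-1.1577, -0.5575, 0.1514)  len=0.7650
  (v14,v16,v17) [-+-] → (-0.559649, -1.03447, 0.1514)–(-0.2859, -1.2528, 0.1514)  len=0.3502
  (v15,v18,v16) [--+] → (0.67282, -1.44309, 0.1514)–(-0.384435, -1.68443, 0.1514)  len=1.0845
  (v16,v18,v19) [+-+] → (0.67282, -1.44309, 0.1514)–(1.07721, -1.3508, 0.1514)  len=0.4148
  (v16,v19,v17) [++-] → (0.459845, -1.0826, 0.1514)–(-0.2859, -1.2528, 0.1514)  len=0.7649
  (v17,v19,v20) [-+-] → (0.459845, -1.0826, 0.1514)–(0.8012, -1.0047, 0.1514)  len=0.3501
  (v18,v0,v19) [--+] → (1.54778, -0.373739, 0.1514)–(1.07721, -1.3508, 0.1514)  len=1.0845
  (v19,v0,v1) [+-+] → (1.54778, -0.373739, 0.1514)–(1.72775, 0, 0.1514)  len=0.4148
  (v19,v1,v20) [++-] → (1.13308, -0.315481, 0.1514)–(0.8012, -1.0047, 0.1514)  len=0.7650
  (v20,v1,v2) [-+-] → (1.13308, -0.315481, 0.1514)–(1.285, 0, 0.1514)  len=0.3502

Chained into 2 loop(s):
  loop 1: 14 segments, perimeter = 10.4949
  loop 2: 14 segments, perimeter = 7.8056
Total perimeter = 18.300

loops=2 perimeter=18.300


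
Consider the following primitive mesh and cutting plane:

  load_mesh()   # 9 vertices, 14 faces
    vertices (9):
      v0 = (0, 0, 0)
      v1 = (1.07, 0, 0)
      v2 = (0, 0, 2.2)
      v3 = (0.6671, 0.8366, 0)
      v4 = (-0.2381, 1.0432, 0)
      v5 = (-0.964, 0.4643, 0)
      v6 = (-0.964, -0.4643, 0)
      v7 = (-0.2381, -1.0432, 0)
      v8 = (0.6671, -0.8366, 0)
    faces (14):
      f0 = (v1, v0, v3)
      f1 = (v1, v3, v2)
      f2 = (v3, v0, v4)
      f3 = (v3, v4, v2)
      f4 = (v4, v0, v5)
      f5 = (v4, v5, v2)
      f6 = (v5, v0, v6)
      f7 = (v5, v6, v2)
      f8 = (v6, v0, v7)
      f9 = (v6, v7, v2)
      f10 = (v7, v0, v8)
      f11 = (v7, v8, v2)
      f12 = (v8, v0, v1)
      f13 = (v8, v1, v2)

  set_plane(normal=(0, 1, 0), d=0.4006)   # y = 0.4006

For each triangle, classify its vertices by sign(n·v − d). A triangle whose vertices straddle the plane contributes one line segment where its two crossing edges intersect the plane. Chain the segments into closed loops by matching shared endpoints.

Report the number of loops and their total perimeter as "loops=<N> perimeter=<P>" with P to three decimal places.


loops=1 perimeter=5.194

Straddling triangles (8 of 14):
  (v1,v0,v3) [--+] → (0.319436, 0.4006, 0)–(0.877074, 0.4006, 0)  len=0.5576
  (v1,v3,v2) [-+-] → (0.877074, 0.4006, 0)–(0.319436, 0.4006, 1.14655)  len=1.2750
  (v3,v0,v4) [+-+] → (0.319436, 0.4006, 0)–(-0.091433, 0.4006, 0)  len=0.4109
  (v3,v4,v2) [++-] → (-0.091433, 0.4006, 1.35518)–(0.319436, 0.4006, 1.14655)  len=0.4608
  (v4,v0,v5) [+-+] → (-0.091433, 0.4006, 0)–(-0.831743, 0.4006, 0)  len=0.7403
  (v4,v5,v2) [++-] → (-0.831743, 0.4006, 0.301831)–(-0.091433, 0.4006, 1.35518)  len=1.2875
  (v5,v0,v6) [+--] → (-0.831743, 0.4006, 0)–(-0.964, 0.4006, 0)  len=0.1323
  (v5,v6,v2) [+--] → (-0.964, 0.4006, 0)–(-0.831743, 0.4006, 0.301831)  len=0.3295

Chained into 1 loop(s):
  loop 1: 8 segments, perimeter = 5.1939
Total perimeter = 5.194


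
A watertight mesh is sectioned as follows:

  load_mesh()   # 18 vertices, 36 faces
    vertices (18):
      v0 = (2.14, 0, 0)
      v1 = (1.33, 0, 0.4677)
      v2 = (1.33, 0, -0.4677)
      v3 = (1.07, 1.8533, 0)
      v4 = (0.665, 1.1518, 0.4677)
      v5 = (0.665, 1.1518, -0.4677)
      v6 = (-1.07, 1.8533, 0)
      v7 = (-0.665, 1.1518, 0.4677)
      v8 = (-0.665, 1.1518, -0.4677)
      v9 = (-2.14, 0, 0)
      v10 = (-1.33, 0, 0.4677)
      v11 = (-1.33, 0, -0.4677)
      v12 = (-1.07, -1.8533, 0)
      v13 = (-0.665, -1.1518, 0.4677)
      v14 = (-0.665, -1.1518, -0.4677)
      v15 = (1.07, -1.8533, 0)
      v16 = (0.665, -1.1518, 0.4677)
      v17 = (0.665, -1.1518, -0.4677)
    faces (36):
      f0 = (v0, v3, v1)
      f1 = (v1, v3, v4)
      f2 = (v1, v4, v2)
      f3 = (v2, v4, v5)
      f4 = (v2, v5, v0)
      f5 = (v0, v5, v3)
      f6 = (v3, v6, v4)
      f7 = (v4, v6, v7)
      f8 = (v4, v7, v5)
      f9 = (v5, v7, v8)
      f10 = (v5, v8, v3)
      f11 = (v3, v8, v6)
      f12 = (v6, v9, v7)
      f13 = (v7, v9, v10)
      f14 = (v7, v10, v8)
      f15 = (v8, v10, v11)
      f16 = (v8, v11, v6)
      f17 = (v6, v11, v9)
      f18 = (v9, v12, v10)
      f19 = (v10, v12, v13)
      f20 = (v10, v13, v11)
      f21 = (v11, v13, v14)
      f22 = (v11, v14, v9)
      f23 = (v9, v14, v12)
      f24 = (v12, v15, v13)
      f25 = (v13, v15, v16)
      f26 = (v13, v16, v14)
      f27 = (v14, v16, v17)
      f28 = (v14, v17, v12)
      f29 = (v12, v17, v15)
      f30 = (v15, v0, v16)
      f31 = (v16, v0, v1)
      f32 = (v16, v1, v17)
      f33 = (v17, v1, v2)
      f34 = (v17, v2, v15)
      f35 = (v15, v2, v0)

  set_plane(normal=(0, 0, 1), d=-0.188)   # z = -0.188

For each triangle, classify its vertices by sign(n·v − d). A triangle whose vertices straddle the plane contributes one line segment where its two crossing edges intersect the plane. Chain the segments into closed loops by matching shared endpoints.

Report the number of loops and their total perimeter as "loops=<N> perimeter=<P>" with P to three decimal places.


loops=2 perimeter=18.866

Straddling triangles (24 of 36):
  (v1,v4,v2) [++-] → (1.13115, 0.344407, -0.188)–(1.33, 0, -0.188)  len=0.3977
  (v2,v4,v5) [-+-] → (1.13115, 0.344407, -0.188)–(0.665, 1.1518, -0.188)  len=0.9323
  (v2,v5,v0) [--+] → (1.5471, 0.462986, -0.188)–(1.81441, 0, -0.188)  len=0.5346
  (v0,v5,v3) [+-+] → (1.5471, 0.462986, -0.188)–(0.907203, 1.57132, -0.188)  len=1.2798
  (v4,v7,v5) [++-] → (0.267308, 1.1518, -0.188)–(0.665, 1.1518, -0.188)  len=0.3977
  (v5,v7,v8) [-+-] → (0.267308, 1.1518, -0.188)–(-0.665, 1.1518, -0.188)  len=0.9323
  (v5,v8,v3) [--+] → (0.372587, 1.57132, -0.188)–(0.907203, 1.57132, -0.188)  len=0.5346
  (v3,v8,v6) [+-+] → (0.372587, 1.57132, -0.188)–(-0.907203, 1.57132, -0.188)  len=1.2798
  (v7,v10,v8) [++-] → (-0.863846, 0.807393, -0.188)–(-0.665, 1.1518, -0.188)  len=0.3977
  (v8,v10,v11) [-+-] → (-0.863846, 0.807393, -0.188)–(-1.33, 0, -0.188)  len=0.9323
  (v8,v11,v6) [--+] → (-1.17451, 1.10833, -0.188)–(-0.907203, 1.57132, -0.188)  len=0.5346
  (v6,v11,v9) [+-+] → (-1.17451, 1.10833, -0.188)–(-1.81441, 0, -0.188)  len=1.2798
  (v10,v13,v11) [++-] → (-1.13115, -0.344407, -0.188)–(-1.33, 0, -0.188)  len=0.3977
  (v11,v13,v14) [-+-] → (-1.13115, -0.344407, -0.188)–(-0.665, -1.1518, -0.188)  len=0.9323
  (v11,v14,v9) [--+] → (-1.5471, -0.462986, -0.188)–(-1.81441, 0, -0.188)  len=0.5346
  (v9,v14,v12) [+-+] → (-1.5471, -0.462986, -0.188)–(-0.907203, -1.57132, -0.188)  len=1.2798
  (v13,v16,v14) [++-] → (-0.267308, -1.1518, -0.188)–(-0.665, -1.1518, -0.188)  len=0.3977
  (v14,v16,v17) [-+-] → (-0.267308, -1.1518, -0.188)–(0.665, -1.1518, -0.188)  len=0.9323
  (v14,v17,v12) [--+] → (-0.372587, -1.57132, -0.188)–(-0.907203, -1.57132, -0.188)  len=0.5346
  (v12,v17,v15) [+-+] → (-0.372587, -1.57132, -0.188)–(0.907203, -1.57132, -0.188)  len=1.2798
  (v16,v1,v17) [++-] → (0.863846, -0.807393, -0.188)–(0.665, -1.1518, -0.188)  len=0.3977
  (v17,v1,v2) [-+-] → (0.863846, -0.807393, -0.188)–(1.33, 0, -0.188)  len=0.9323
  (v17,v2,v15) [--+] → (1.17451, -1.10833, -0.188)–(0.907203, -1.57132, -0.188)  len=0.5346
  (v15,v2,v0) [+-+] → (1.17451, -1.10833, -0.188)–(1.81441, 0, -0.188)  len=1.2798

Chained into 2 loop(s):
  loop 1: 12 segments, perimeter = 7.9800
  loop 2: 12 segments, perimeter = 10.8864
Total perimeter = 18.866


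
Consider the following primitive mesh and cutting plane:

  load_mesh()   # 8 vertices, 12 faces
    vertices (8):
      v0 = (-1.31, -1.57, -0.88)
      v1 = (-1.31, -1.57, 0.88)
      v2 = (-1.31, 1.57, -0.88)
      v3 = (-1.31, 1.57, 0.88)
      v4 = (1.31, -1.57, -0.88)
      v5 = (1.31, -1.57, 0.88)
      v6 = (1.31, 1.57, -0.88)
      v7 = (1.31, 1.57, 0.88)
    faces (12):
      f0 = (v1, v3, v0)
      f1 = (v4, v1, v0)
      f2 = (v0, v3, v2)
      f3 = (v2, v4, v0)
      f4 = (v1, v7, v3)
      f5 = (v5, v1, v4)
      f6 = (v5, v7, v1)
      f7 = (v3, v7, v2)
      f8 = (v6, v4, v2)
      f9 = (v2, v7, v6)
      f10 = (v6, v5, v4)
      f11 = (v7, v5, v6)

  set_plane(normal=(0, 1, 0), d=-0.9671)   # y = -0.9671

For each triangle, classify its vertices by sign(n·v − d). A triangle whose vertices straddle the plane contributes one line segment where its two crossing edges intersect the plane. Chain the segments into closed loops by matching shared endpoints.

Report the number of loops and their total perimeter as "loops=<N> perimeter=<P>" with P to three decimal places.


loops=1 perimeter=8.760

Straddling triangles (8 of 12):
  (v1,v3,v0) [-+-] → (-1.31, -0.9671, 0.88)–(-1.31, -0.9671, -0.542069)  len=1.4221
  (v0,v3,v2) [-++] → (-1.31, -0.9671, -0.542069)–(-1.31, -0.9671, -0.88)  len=0.3379
  (v2,v4,v0) [+--] → (0.806943, -0.9671, -0.88)–(-1.31, -0.9671, -0.88)  len=2.1169
  (v1,v7,v3) [-++] → (-0.806943, -0.9671, 0.88)–(-1.31, -0.9671, 0.88)  len=0.5031
  (v5,v7,v1) [-+-] → (1.31, -0.9671, 0.88)–(-0.806943, -0.9671, 0.88)  len=2.1169
  (v6,v4,v2) [+-+] → (1.31, -0.9671, -0.88)–(0.806943, -0.9671, -0.88)  len=0.5031
  (v6,v5,v4) [+--] → (1.31, -0.9671, 0.542069)–(1.31, -0.9671, -0.88)  len=1.4221
  (v7,v5,v6) [+-+] → (1.31, -0.9671, 0.88)–(1.31, -0.9671, 0.542069)  len=0.3379

Chained into 1 loop(s):
  loop 1: 8 segments, perimeter = 8.7600
Total perimeter = 8.760


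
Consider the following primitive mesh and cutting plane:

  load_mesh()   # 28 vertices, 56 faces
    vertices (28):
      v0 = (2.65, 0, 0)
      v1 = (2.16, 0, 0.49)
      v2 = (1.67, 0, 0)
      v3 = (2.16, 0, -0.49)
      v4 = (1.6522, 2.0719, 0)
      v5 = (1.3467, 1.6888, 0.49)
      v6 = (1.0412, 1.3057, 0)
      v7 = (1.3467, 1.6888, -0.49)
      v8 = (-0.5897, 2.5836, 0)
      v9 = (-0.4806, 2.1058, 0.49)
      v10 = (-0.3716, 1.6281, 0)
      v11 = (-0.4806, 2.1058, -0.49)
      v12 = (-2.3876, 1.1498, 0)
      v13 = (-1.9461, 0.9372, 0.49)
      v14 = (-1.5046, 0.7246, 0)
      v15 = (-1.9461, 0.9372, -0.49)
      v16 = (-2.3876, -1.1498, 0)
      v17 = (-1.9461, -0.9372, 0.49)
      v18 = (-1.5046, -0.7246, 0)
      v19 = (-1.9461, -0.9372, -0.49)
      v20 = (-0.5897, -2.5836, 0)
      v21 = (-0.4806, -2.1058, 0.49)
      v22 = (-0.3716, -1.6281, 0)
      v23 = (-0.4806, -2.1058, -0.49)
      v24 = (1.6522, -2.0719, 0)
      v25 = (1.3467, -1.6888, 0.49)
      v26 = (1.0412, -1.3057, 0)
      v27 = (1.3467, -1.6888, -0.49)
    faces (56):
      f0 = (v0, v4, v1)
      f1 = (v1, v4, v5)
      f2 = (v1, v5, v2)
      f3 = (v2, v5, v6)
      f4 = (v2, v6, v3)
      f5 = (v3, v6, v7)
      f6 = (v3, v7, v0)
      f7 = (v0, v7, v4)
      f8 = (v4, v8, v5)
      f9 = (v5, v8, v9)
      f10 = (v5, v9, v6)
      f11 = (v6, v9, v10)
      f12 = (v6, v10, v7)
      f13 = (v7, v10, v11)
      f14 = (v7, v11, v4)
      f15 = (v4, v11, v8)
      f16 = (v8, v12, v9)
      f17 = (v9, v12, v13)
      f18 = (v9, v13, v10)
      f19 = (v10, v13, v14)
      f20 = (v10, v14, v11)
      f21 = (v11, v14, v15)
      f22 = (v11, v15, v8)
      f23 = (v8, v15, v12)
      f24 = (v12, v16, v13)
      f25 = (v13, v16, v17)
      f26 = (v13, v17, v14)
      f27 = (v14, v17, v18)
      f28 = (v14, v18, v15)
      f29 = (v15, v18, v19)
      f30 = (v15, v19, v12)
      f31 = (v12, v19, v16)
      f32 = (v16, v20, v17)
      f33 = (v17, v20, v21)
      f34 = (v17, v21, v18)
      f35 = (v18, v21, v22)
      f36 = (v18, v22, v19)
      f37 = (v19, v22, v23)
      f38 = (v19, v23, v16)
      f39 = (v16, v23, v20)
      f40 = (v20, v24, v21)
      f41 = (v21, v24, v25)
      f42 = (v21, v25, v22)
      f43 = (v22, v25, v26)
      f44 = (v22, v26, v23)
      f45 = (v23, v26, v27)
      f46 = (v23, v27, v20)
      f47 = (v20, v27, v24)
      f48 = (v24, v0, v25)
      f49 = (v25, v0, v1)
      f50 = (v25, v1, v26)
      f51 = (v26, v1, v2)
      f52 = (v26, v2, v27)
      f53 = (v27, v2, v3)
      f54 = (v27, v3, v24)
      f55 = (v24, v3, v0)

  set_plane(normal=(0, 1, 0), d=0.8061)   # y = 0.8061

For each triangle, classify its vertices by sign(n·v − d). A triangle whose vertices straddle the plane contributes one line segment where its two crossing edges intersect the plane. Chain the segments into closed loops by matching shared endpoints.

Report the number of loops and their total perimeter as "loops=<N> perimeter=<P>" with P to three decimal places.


loops=2 perimeter=5.565

Straddling triangles (18 of 56):
  (v0,v4,v1) [-+-] → (2.26179, 0.8061, 0)–(1.96243, 0.8061, 0.299359)  len=0.4234
  (v1,v4,v5) [-++] → (1.96243, 0.8061, 0.299359)–(1.77179, 0.8061, 0.49)  len=0.2696
  (v1,v5,v2) [-+-] → (1.77179, 0.8061, 0.49)–(1.51568, 0.8061, 0.233887)  len=0.3622
  (v2,v5,v6) [-++] → (1.51568, 0.8061, 0.233887)–(1.2818, 0.8061, 0)  len=0.3308
  (v2,v6,v3) [-+-] → (1.2818, 0.8061, 0)–(1.46929, 0.8061, -0.187489)  len=0.2651
  (v3,v6,v7) [-++] → (1.46929, 0.8061, -0.187489)–(1.77179, 0.8061, -0.49)  len=0.4278
  (v3,v7,v0) [-+-] → (1.77179, 0.8061, -0.49)–(2.02791, 0.8061, -0.233887)  len=0.3622
  (v0,v7,v4) [-++] → (2.02791, 0.8061, -0.233887)–(2.26179, 0.8061, 0)  len=0.3308
  (v10,v13,v14) [++-] → (-1.67385, 0.8061, 0.187841)–(-1.4024, 0.8061, 0)  len=0.3301
  (v10,v14,v11) [+-+] → (-1.4024, 0.8061, 0)–(-1.44418, 0.8061, -0.0289133)  len=0.0508
  (v11,v14,v15) [+-+] → (-1.44418, 0.8061, -0.0289133)–(-1.67385, 0.8061, -0.187841)  len=0.2793
  (v12,v16,v13) [+-+] → (-2.3876, 0.8061, 0)–(-1.97383, 0.8061, 0.459219)  len=0.6181
  (v13,v16,v17) [+--] → (-1.97383, 0.8061, 0.459219)–(-1.9461, 0.8061, 0.49)  len=0.0414
  (v13,v17,v14) [+--] → (-1.9461, 0.8061, 0.49)–(-1.67385, 0.8061, 0.187841)  len=0.4067
  (v14,v18,v15) [--+] → (-1.91127, 0.8061, -0.451344)–(-1.67385, 0.8061, -0.187841)  len=0.3547
  (v15,v18,v19) [+--] → (-1.91127, 0.8061, -0.451344)–(-1.9461, 0.8061, -0.49)  len=0.0520
  (v15,v19,v12) [+-+] → (-1.9461, 0.8061, -0.49)–(-2.31489, 0.8061, -0.0806962)  len=0.5509
  (v12,v19,v16) [+--] → (-2.31489, 0.8061, -0.0806962)–(-2.3876, 0.8061, 0)  len=0.1086

Chained into 2 loop(s):
  loop 1: 8 segments, perimeter = 2.7719
  loop 2: 10 segments, perimeter = 2.7928
Total perimeter = 5.565


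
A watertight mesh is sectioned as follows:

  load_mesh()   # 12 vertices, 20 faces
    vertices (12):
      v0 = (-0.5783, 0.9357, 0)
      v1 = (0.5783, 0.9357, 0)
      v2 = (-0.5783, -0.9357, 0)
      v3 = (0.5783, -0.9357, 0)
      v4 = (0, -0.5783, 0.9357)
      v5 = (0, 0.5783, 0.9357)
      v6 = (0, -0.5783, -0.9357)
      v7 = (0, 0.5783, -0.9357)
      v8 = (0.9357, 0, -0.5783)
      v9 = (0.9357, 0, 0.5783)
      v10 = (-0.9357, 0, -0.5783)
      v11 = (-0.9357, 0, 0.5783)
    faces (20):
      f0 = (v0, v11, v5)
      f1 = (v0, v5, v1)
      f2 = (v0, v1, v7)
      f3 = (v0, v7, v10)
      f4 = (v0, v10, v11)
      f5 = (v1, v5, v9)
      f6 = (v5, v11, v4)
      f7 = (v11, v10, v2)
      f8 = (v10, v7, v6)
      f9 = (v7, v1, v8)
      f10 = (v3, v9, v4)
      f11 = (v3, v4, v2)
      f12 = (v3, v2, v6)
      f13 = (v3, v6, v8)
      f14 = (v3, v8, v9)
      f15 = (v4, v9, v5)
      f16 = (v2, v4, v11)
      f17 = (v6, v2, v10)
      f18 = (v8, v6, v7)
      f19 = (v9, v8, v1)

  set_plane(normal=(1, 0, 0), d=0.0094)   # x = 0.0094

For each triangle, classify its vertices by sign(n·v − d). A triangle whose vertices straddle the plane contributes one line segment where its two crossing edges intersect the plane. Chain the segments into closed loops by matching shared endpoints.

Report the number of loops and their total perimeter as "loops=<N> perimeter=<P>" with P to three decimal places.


Straddling triangles (10 of 20):
  (v0,v5,v1) [--+] → (0.0094, 0.584109, 0.920491)–(0.0094, 0.9357, 0)  len=0.9854
  (v0,v1,v7) [-+-] → (0.0094, 0.9357, 0)–(0.0094, 0.584109, -0.920491)  len=0.9854
  (v1,v5,v9) [+-+] → (0.0094, 0.584109, 0.920491)–(0.0094, 0.57249, 0.93211)  len=0.0164
  (v7,v1,v8) [-++] → (0.0094, 0.584109, -0.920491)–(0.0094, 0.57249, -0.93211)  len=0.0164
  (v3,v9,v4) [++-] → (0.0094, -0.57249, 0.93211)–(0.0094, -0.584109, 0.920491)  len=0.0164
  (v3,v4,v2) [+--] → (0.0094, -0.584109, 0.920491)–(0.0094, -0.9357, 0)  len=0.9854
  (v3,v2,v6) [+--] → (0.0094, -0.9357, 0)–(0.0094, -0.584109, -0.920491)  len=0.9854
  (v3,v6,v8) [+-+] → (0.0094, -0.584109, -0.920491)–(0.0094, -0.57249, -0.93211)  len=0.0164
  (v4,v9,v5) [-+-] → (0.0094, -0.57249, 0.93211)–(0.0094, 0.57249, 0.93211)  len=1.1450
  (v8,v6,v7) [+--] → (0.0094, -0.57249, -0.93211)–(0.0094, 0.57249, -0.93211)  len=1.1450

Chained into 1 loop(s):
  loop 1: 10 segments, perimeter = 6.2971
Total perimeter = 6.297

loops=1 perimeter=6.297


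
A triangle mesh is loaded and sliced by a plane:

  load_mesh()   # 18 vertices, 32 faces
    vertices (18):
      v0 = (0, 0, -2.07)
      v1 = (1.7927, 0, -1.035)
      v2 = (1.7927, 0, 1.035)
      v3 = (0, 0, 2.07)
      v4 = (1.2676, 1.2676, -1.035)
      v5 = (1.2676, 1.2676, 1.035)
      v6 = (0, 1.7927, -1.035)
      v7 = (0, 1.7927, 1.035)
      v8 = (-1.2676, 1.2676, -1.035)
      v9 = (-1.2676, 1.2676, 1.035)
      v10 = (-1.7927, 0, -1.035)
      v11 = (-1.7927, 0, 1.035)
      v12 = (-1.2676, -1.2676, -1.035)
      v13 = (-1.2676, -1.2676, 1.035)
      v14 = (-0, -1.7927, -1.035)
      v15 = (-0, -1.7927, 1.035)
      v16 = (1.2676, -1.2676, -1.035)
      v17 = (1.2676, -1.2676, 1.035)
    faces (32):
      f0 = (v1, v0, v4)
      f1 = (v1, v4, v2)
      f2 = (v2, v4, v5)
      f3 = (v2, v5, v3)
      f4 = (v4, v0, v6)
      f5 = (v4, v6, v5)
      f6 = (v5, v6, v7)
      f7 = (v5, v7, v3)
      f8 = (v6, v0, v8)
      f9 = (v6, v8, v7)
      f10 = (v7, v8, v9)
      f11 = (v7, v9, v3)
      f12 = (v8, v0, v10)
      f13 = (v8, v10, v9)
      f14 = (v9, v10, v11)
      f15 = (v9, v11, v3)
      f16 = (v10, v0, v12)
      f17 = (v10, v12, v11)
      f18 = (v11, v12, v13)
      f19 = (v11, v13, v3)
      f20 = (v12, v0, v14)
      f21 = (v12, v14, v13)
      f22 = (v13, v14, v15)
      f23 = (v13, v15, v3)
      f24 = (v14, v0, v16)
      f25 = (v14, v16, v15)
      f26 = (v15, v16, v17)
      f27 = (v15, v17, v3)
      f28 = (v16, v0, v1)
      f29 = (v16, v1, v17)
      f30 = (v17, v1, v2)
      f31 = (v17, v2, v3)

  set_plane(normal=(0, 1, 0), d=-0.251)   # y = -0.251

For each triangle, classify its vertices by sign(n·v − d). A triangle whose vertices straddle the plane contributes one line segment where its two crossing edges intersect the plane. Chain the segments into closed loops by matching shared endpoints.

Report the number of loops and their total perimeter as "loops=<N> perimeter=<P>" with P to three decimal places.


loops=1 perimeter=11.813

Straddling triangles (12 of 32):
  (v10,v0,v12) [++-] → (-0.251, -0.251, -1.86506)–(-1.68872, -0.251, -1.035)  len=1.6601
  (v10,v12,v11) [+-+] → (-1.68872, -0.251, -1.035)–(-1.68872, -0.251, 0.625115)  len=1.6601
  (v11,v12,v13) [+--] → (-1.68872, -0.251, 0.625115)–(-1.68872, -0.251, 1.035)  len=0.4099
  (v11,v13,v3) [+-+] → (-1.68872, -0.251, 1.035)–(-0.251, -0.251, 1.86506)  len=1.6601
  (v12,v0,v14) [-+-] → (-0.251, -0.251, -1.86506)–(0, -0.251, -1.92509)  len=0.2581
  (v13,v15,v3) [--+] → (0, -0.251, 1.92509)–(-0.251, -0.251, 1.86506)  len=0.2581
  (v14,v0,v16) [-+-] → (0, -0.251, -1.92509)–(0.251, -0.251, -1.86506)  len=0.2581
  (v15,v17,v3) [--+] → (0.251, -0.251, 1.86506)–(0, -0.251, 1.92509)  len=0.2581
  (v16,v0,v1) [-++] → (0.251, -0.251, -1.86506)–(1.68872, -0.251, -1.035)  len=1.6601
  (v16,v1,v17) [-+-] → (1.68872, -0.251, -1.035)–(1.68872, -0.251, -0.625115)  len=0.4099
  (v17,v1,v2) [-++] → (1.68872, -0.251, -0.625115)–(1.68872, -0.251, 1.035)  len=1.6601
  (v17,v2,v3) [-++] → (1.68872, -0.251, 1.035)–(0.251, -0.251, 1.86506)  len=1.6601

Chained into 1 loop(s):
  loop 1: 12 segments, perimeter = 11.8129
Total perimeter = 11.813


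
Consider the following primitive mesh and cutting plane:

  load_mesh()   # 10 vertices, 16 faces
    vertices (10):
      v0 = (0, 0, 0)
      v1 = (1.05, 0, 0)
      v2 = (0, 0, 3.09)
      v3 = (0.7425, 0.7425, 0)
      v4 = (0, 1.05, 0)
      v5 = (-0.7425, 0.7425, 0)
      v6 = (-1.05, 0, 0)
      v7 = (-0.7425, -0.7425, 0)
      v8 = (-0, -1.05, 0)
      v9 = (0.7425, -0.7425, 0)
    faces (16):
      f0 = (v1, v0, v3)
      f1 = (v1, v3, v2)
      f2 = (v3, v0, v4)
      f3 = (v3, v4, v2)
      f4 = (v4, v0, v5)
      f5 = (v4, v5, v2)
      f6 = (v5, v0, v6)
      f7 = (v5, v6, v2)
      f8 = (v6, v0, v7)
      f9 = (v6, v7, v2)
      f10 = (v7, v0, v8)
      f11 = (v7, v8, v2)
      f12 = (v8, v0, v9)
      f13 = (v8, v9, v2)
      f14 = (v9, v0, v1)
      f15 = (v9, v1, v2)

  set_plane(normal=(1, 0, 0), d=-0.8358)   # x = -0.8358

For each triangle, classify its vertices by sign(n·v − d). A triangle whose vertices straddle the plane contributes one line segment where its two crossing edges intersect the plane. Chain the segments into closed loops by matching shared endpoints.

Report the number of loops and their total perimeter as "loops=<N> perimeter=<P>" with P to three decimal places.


loops=1 perimeter=2.665

Straddling triangles (4 of 16):
  (v5,v0,v6) [++-] → (-0.8358, 0, 0)–(-0.8358, 0.517215, 0)  len=0.5172
  (v5,v6,v2) [+-+] → (-0.8358, 0.517215, 0)–(-0.8358, 0, 0.63036)  len=0.8154
  (v6,v0,v7) [-++] → (-0.8358, 0, 0)–(-0.8358, -0.517215, 0)  len=0.5172
  (v6,v7,v2) [-++] → (-0.8358, -0.517215, 0)–(-0.8358, 0, 0.63036)  len=0.8154

Chained into 1 loop(s):
  loop 1: 4 segments, perimeter = 2.6652
Total perimeter = 2.665


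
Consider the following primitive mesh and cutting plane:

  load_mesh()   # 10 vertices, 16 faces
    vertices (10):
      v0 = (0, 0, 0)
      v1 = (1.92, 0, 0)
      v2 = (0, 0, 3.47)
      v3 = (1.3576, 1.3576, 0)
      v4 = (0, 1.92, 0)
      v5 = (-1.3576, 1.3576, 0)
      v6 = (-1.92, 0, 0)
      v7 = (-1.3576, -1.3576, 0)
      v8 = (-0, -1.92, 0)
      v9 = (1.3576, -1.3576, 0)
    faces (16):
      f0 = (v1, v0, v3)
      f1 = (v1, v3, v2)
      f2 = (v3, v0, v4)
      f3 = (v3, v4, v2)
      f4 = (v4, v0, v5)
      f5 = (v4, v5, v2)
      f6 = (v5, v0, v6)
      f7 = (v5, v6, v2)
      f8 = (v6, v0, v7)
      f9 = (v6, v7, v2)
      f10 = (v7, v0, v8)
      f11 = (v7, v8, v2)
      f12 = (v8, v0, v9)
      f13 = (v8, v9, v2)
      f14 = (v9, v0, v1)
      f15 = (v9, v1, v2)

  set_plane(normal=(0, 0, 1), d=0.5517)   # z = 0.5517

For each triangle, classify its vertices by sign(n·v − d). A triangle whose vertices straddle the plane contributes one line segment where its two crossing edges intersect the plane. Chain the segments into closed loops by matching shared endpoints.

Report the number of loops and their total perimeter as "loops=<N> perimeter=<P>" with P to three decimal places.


loops=1 perimeter=9.887

Straddling triangles (8 of 16):
  (v1,v3,v2) [--+] → (1.14175, 1.14175, 0.5517)–(1.61474, 0, 0.5517)  len=1.2358
  (v3,v4,v2) [--+] → (0, 1.61474, 0.5517)–(1.14175, 1.14175, 0.5517)  len=1.2358
  (v4,v5,v2) [--+] → (-1.14175, 1.14175, 0.5517)–(0, 1.61474, 0.5517)  len=1.2358
  (v5,v6,v2) [--+] → (-1.61474, 0, 0.5517)–(-1.14175, 1.14175, 0.5517)  len=1.2358
  (v6,v7,v2) [--+] → (-1.14175, -1.14175, 0.5517)–(-1.61474, 0, 0.5517)  len=1.2358
  (v7,v8,v2) [--+] → (0, -1.61474, 0.5517)–(-1.14175, -1.14175, 0.5517)  len=1.2358
  (v8,v9,v2) [--+] → (1.14175, -1.14175, 0.5517)–(0, -1.61474, 0.5517)  len=1.2358
  (v9,v1,v2) [--+] → (1.61474, 0, 0.5517)–(1.14175, -1.14175, 0.5517)  len=1.2358

Chained into 1 loop(s):
  loop 1: 8 segments, perimeter = 9.8868
Total perimeter = 9.887


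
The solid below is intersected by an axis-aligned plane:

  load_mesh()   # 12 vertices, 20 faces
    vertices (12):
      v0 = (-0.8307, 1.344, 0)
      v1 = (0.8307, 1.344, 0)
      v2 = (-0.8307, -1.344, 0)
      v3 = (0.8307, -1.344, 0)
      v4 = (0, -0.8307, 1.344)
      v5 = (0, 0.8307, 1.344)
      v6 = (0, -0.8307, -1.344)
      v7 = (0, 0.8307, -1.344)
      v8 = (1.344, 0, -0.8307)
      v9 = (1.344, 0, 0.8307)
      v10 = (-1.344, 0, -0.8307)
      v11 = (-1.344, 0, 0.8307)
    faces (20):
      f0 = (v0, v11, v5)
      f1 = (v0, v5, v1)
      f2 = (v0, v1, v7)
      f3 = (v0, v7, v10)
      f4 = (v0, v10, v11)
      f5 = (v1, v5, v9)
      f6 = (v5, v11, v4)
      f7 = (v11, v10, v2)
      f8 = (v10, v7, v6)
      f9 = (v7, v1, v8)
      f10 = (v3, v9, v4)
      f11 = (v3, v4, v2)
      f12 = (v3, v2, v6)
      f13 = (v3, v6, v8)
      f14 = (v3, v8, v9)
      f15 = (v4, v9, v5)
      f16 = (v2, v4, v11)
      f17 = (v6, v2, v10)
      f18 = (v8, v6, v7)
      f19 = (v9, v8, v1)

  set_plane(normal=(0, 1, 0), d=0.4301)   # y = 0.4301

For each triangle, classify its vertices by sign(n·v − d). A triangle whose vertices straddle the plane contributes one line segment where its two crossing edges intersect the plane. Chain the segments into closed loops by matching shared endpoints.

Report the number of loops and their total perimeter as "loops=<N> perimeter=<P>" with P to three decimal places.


loops=1 perimeter=8.042

Straddling triangles (10 of 20):
  (v0,v11,v5) [+-+] → (-1.17974, 0.4301, 0.564864)–(-0.648136, 0.4301, 1.09646)  len=0.7518
  (v0,v7,v10) [++-] → (-0.648136, 0.4301, -1.09646)–(-1.17974, 0.4301, -0.564864)  len=0.7518
  (v0,v10,v11) [+--] → (-1.17974, 0.4301, -0.564864)–(-1.17974, 0.4301, 0.564864)  len=1.1297
  (v1,v5,v9) [++-] → (0.648136, 0.4301, 1.09646)–(1.17974, 0.4301, 0.564864)  len=0.7518
  (v5,v11,v4) [+--] → (-0.648136, 0.4301, 1.09646)–(0, 0.4301, 1.344)  len=0.6938
  (v10,v7,v6) [-+-] → (-0.648136, 0.4301, -1.09646)–(0, 0.4301, -1.344)  len=0.6938
  (v7,v1,v8) [++-] → (1.17974, 0.4301, -0.564864)–(0.648136, 0.4301, -1.09646)  len=0.7518
  (v4,v9,v5) [--+] → (0.648136, 0.4301, 1.09646)–(0, 0.4301, 1.344)  len=0.6938
  (v8,v6,v7) [--+] → (0, 0.4301, -1.344)–(0.648136, 0.4301, -1.09646)  len=0.6938
  (v9,v8,v1) [--+] → (1.17974, 0.4301, -0.564864)–(1.17974, 0.4301, 0.564864)  len=1.1297

Chained into 1 loop(s):
  loop 1: 10 segments, perimeter = 8.0418
Total perimeter = 8.042


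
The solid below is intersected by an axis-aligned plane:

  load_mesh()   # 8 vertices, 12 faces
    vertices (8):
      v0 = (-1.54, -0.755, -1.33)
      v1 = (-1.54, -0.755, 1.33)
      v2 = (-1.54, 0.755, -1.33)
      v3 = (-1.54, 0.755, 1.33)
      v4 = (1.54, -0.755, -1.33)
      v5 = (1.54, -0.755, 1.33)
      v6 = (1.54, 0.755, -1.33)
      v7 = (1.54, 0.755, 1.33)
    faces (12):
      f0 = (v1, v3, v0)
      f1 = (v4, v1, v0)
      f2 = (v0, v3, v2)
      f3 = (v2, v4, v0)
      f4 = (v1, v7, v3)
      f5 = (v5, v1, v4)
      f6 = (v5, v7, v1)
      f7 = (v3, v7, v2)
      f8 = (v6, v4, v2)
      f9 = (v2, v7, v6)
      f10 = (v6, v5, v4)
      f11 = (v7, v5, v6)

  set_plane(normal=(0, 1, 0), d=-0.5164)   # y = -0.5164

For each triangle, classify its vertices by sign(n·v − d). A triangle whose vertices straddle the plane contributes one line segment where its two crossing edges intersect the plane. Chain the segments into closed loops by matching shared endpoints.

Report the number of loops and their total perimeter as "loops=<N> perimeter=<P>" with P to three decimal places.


loops=1 perimeter=11.480

Straddling triangles (8 of 12):
  (v1,v3,v0) [-+-] → (-1.54, -0.5164, 1.33)–(-1.54, -0.5164, -0.909685)  len=2.2397
  (v0,v3,v2) [-++] → (-1.54, -0.5164, -0.909685)–(-1.54, -0.5164, -1.33)  len=0.4203
  (v2,v4,v0) [+--] → (1.05332, -0.5164, -1.33)–(-1.54, -0.5164, -1.33)  len=2.5933
  (v1,v7,v3) [-++] → (-1.05332, -0.5164, 1.33)–(-1.54, -0.5164, 1.33)  len=0.4867
  (v5,v7,v1) [-+-] → (1.54, -0.5164, 1.33)–(-1.05332, -0.5164, 1.33)  len=2.5933
  (v6,v4,v2) [+-+] → (1.54, -0.5164, -1.33)–(1.05332, -0.5164, -1.33)  len=0.4867
  (v6,v5,v4) [+--] → (1.54, -0.5164, 0.909685)–(1.54, -0.5164, -1.33)  len=2.2397
  (v7,v5,v6) [+-+] → (1.54, -0.5164, 1.33)–(1.54, -0.5164, 0.909685)  len=0.4203

Chained into 1 loop(s):
  loop 1: 8 segments, perimeter = 11.4800
Total perimeter = 11.480


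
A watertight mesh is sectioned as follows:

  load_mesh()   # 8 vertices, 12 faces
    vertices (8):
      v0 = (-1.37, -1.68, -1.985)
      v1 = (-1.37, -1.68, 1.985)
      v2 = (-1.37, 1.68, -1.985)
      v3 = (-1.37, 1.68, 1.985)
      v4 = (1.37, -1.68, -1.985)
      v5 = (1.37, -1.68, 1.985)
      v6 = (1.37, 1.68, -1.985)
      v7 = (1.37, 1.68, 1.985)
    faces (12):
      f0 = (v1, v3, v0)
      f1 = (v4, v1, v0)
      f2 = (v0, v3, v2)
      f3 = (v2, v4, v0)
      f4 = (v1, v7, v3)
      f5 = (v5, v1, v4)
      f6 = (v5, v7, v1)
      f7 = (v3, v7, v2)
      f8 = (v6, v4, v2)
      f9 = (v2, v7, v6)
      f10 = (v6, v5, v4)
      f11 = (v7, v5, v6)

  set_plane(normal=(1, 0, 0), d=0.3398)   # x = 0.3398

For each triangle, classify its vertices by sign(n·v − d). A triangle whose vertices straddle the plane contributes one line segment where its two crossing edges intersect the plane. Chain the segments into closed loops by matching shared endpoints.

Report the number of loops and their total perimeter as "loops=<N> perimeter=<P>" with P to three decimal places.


Straddling triangles (8 of 12):
  (v4,v1,v0) [+--] → (0.3398, -1.68, -0.492338)–(0.3398, -1.68, -1.985)  len=1.4927
  (v2,v4,v0) [-+-] → (0.3398, -0.416689, -1.985)–(0.3398, -1.68, -1.985)  len=1.2633
  (v1,v7,v3) [-+-] → (0.3398, 0.416689, 1.985)–(0.3398, 1.68, 1.985)  len=1.2633
  (v5,v1,v4) [+-+] → (0.3398, -1.68, 1.985)–(0.3398, -1.68, -0.492338)  len=2.4773
  (v5,v7,v1) [++-] → (0.3398, 0.416689, 1.985)–(0.3398, -1.68, 1.985)  len=2.0967
  (v3,v7,v2) [-+-] → (0.3398, 1.68, 1.985)–(0.3398, 1.68, 0.492338)  len=1.4927
  (v6,v4,v2) [++-] → (0.3398, -0.416689, -1.985)–(0.3398, 1.68, -1.985)  len=2.0967
  (v2,v7,v6) [-++] → (0.3398, 1.68, 0.492338)–(0.3398, 1.68, -1.985)  len=2.4773

Chained into 1 loop(s):
  loop 1: 8 segments, perimeter = 14.6600
Total perimeter = 14.660

loops=1 perimeter=14.660


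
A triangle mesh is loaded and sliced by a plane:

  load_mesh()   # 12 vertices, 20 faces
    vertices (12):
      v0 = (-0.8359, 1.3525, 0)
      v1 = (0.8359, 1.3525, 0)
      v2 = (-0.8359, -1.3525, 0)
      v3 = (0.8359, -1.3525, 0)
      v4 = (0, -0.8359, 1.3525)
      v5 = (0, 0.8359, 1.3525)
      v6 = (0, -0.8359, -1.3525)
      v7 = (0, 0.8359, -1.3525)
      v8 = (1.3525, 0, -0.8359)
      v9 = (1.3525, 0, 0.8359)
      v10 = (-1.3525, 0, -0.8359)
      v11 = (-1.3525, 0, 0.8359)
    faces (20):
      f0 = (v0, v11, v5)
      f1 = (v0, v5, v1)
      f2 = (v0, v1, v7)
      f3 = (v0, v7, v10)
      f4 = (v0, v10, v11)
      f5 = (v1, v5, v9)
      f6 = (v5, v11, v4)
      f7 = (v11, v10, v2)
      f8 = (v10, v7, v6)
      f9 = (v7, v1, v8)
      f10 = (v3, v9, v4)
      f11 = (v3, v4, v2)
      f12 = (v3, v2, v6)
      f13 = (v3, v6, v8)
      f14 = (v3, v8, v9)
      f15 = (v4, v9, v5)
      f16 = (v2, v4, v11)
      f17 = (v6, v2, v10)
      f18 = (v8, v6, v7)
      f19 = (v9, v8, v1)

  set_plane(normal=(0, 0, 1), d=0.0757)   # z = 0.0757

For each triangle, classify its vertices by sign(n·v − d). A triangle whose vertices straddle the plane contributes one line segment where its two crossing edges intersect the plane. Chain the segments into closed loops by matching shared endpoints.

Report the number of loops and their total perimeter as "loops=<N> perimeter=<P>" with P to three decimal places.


Straddling triangles (10 of 20):
  (v0,v11,v5) [-++] → (-0.882684, 1.23002, 0.0757)–(-0.789114, 1.32359, 0.0757)  len=0.1323
  (v0,v5,v1) [-+-] → (-0.789114, 1.32359, 0.0757)–(0.789114, 1.32359, 0.0757)  len=1.5782
  (v0,v10,v11) [--+] → (-1.3525, 0, 0.0757)–(-0.882684, 1.23002, 0.0757)  len=1.3167
  (v1,v5,v9) [-++] → (0.789114, 1.32359, 0.0757)–(0.882684, 1.23002, 0.0757)  len=0.1323
  (v11,v10,v2) [+--] → (-1.3525, 0, 0.0757)–(-0.882684, -1.23002, 0.0757)  len=1.3167
  (v3,v9,v4) [-++] → (0.882684, -1.23002, 0.0757)–(0.789114, -1.32359, 0.0757)  len=0.1323
  (v3,v4,v2) [-+-] → (0.789114, -1.32359, 0.0757)–(-0.789114, -1.32359, 0.0757)  len=1.5782
  (v3,v8,v9) [--+] → (1.3525, 0, 0.0757)–(0.882684, -1.23002, 0.0757)  len=1.3167
  (v2,v4,v11) [-++] → (-0.789114, -1.32359, 0.0757)–(-0.882684, -1.23002, 0.0757)  len=0.1323
  (v9,v8,v1) [+--] → (1.3525, 0, 0.0757)–(0.882684, 1.23002, 0.0757)  len=1.3167

Chained into 1 loop(s):
  loop 1: 10 segments, perimeter = 8.9525
Total perimeter = 8.953

loops=1 perimeter=8.953


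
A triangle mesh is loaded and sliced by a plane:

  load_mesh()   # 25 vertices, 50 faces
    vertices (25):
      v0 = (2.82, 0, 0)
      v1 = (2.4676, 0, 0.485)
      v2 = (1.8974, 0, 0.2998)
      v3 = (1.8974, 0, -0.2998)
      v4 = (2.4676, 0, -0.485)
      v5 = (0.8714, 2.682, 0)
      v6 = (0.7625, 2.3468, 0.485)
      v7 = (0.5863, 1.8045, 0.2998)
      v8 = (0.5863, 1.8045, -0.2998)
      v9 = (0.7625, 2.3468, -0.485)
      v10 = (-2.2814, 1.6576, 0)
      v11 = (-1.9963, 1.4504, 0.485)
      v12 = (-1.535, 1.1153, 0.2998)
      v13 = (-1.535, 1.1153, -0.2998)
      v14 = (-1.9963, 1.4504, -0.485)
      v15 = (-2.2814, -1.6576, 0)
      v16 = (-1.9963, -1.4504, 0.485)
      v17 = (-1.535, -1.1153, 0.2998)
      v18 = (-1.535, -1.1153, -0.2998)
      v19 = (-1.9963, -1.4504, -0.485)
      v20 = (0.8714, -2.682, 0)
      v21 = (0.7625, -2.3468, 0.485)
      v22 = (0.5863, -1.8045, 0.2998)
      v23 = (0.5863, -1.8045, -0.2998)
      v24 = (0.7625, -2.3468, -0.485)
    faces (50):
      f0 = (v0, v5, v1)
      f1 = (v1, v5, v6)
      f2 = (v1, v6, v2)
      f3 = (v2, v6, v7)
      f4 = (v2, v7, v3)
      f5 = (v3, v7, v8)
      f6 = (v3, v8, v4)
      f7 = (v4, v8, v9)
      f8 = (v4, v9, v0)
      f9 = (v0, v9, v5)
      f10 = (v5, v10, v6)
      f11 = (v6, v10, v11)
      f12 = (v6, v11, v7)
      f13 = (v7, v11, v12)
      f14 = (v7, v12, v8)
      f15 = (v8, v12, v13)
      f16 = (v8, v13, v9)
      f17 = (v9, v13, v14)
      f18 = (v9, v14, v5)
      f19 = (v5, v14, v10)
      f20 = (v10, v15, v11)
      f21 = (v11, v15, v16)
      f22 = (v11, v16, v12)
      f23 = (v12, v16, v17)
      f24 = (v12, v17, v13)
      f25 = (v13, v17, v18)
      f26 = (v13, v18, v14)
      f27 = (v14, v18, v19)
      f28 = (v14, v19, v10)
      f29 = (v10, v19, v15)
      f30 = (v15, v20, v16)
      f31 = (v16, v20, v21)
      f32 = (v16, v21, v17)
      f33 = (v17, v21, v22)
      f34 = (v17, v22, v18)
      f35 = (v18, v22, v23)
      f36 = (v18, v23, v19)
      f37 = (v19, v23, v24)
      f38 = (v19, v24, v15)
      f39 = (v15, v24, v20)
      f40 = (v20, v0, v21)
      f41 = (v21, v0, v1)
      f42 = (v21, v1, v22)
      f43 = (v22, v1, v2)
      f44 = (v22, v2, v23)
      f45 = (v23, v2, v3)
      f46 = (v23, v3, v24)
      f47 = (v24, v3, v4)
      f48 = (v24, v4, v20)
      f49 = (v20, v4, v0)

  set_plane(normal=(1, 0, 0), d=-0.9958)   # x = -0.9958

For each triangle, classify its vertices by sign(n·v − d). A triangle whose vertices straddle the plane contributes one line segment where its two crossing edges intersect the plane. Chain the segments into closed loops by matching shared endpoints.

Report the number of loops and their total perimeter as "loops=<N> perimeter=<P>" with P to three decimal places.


Straddling triangles (20 of 50):
  (v5,v10,v6) [+-+] → (-0.9958, 2.07531, 0)–(-0.9958, 1.94869, 0.204841)  len=0.2408
  (v6,v10,v11) [+--] → (-0.9958, 1.94869, 0.204841)–(-0.9958, 1.77549, 0.485)  len=0.3294
  (v6,v11,v7) [+-+] → (-0.9958, 1.77549, 0.485)–(-0.9958, 1.58758, 0.413253)  len=0.2011
  (v7,v11,v12) [+--] → (-0.9958, 1.58758, 0.413253)–(-0.9958, 1.29048, 0.2998)  len=0.3180
  (v7,v12,v8) [+-+] → (-0.9958, 1.29048, 0.2998)–(-0.9958, 1.29048, 0.147391)  len=0.1524
  (v8,v12,v13) [+--] → (-0.9958, 1.29048, 0.147391)–(-0.9958, 1.29048, -0.2998)  len=0.4472
  (v8,v13,v9) [+-+] → (-0.9958, 1.29048, -0.2998)–(-0.9958, 1.40432, -0.343265)  len=0.1219
  (v9,v13,v14) [+--] → (-0.9958, 1.40432, -0.343265)–(-0.9958, 1.77549, -0.485)  len=0.3973
  (v9,v14,v5) [+-+] → (-0.9958, 1.77549, -0.485)–(-0.9958, 1.88009, -0.31579)  len=0.1989
  (v5,v14,v10) [+--] → (-0.9958, 1.88009, -0.31579)–(-0.9958, 2.07531, 0)  len=0.3713
  (v15,v20,v16) [-+-] → (-0.9958, -2.07531, 0)–(-0.9958, -1.88009, 0.31579)  len=0.3713
  (v16,v20,v21) [-++] → (-0.9958, -1.88009, 0.31579)–(-0.9958, -1.77549, 0.485)  len=0.1989
  (v16,v21,v17) [-+-] → (-0.9958, -1.77549, 0.485)–(-0.9958, -1.40432, 0.343265)  len=0.3973
  (v17,v21,v22) [-++] → (-0.9958, -1.40432, 0.343265)–(-0.9958, -1.29048, 0.2998)  len=0.1219
  (v17,v22,v18) [-+-] → (-0.9958, -1.29048, 0.2998)–(-0.9958, -1.29048, -0.147391)  len=0.4472
  (v18,v22,v23) [-++] → (-0.9958, -1.29048, -0.147391)–(-0.9958, -1.29048, -0.2998)  len=0.1524
  (v18,v23,v19) [-+-] → (-0.9958, -1.29048, -0.2998)–(-0.9958, -1.58758, -0.413253)  len=0.3180
  (v19,v23,v24) [-++] → (-0.9958, -1.58758, -0.413253)–(-0.9958, -1.77549, -0.485)  len=0.2011
  (v19,v24,v15) [-+-] → (-0.9958, -1.77549, -0.485)–(-0.9958, -1.94869, -0.204841)  len=0.3294
  (v15,v24,v20) [-++] → (-0.9958, -1.94869, -0.204841)–(-0.9958, -2.07531, 0)  len=0.2408

Chained into 2 loop(s):
  loop 1: 10 segments, perimeter = 2.7783
  loop 2: 10 segments, perimeter = 2.7783
Total perimeter = 5.557

loops=2 perimeter=5.557
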